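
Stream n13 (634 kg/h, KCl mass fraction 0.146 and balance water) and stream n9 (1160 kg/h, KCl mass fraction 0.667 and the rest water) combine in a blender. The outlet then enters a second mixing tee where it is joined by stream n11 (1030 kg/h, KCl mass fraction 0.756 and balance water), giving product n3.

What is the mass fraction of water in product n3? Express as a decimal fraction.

Overall, product flow = 2824 kg/h.
water in = 634×0.854 + 1160×0.333 + 1030×0.244 = 1179 kg/h.
water fraction in n3 = 0.418.

0.418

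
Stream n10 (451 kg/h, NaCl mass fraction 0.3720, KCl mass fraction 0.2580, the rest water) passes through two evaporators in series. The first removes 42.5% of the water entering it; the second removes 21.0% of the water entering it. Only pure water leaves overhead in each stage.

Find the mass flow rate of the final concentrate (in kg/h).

water in feed = 451×0.370 = 166.87 kg/h.
After stage 1: water left = (1−0.425)×166.87 = 95.95; stream total = 380.08 kg/h.
After stage 2: water left = (1−0.210)×95.95 = 75.801; final concentrate = 359.93 kg/h.

359.9 kg/h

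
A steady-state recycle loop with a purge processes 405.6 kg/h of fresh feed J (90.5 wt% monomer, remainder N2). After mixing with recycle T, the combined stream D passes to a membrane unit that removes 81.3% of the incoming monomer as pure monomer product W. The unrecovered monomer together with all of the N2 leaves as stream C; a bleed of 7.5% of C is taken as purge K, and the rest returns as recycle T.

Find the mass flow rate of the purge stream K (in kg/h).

N2 enters only via J and leaves only via the purge: 405.6×0.095 = 0.075×(N2 in C), and the membrane unit passes all N2, so N2 in D = N2 in C = 513.76 kg/h.
monomer in D: m_A = 405.6×0.905 + (1−0.075)·(1−0.813)·m_A, so m_A = 367.07/0.8270 = 443.84 kg/h.
C = (1−0.813)×443.84 + 513.76 = 596.76 kg/h.
Purge K = 0.075×596.76 = 44.757 kg/h.

44.76 kg/h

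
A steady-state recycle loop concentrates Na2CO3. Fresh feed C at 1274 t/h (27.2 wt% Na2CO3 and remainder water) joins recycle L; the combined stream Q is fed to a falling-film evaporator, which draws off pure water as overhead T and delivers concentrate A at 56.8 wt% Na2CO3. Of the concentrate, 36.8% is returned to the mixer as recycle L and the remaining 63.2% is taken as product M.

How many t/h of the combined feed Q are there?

Overall Na2CO3 balance (none leaves overhead): Na2CO3 in fresh feed = Na2CO3 in product, i.e. 1274×0.272 = (1−0.368)·A·0.568.
A = 346.53/(0.568×0.632) = 965.32 t/h.
Recycle L = 0.368×965.32 = 355.24 t/h.
Combined feed Q = 1274 + 355.24 = 1629.2 t/h.

1629 t/h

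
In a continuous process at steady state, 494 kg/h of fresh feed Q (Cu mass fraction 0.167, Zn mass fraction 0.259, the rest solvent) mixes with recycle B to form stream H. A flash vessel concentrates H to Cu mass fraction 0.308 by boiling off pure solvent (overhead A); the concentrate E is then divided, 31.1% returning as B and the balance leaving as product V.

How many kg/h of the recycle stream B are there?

120.9 kg/h

Overall Cu balance (none leaves overhead): Cu in fresh feed = Cu in product, i.e. 494×0.167 = (1−0.311)·E·0.308.
E = 82.498/(0.308×0.689) = 388.75 kg/h.
Recycle B = 0.311×388.75 = 120.9 kg/h.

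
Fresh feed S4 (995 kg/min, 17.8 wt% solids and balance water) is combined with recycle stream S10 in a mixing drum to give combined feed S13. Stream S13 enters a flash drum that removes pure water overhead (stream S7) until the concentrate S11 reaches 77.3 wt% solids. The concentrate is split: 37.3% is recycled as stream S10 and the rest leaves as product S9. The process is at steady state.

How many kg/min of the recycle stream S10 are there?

136.3 kg/min

Overall solids balance (none leaves overhead): solids in fresh feed = solids in product, i.e. 995×0.178 = (1−0.373)·S11·0.773.
S11 = 177.11/(0.773×0.627) = 365.42 kg/min.
Recycle S10 = 0.373×365.42 = 136.3 kg/min.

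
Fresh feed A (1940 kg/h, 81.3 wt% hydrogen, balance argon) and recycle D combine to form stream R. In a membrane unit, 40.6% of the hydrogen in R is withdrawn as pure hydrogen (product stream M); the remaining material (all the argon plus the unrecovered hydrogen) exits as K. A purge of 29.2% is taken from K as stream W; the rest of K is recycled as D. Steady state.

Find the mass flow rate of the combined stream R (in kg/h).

3964 kg/h

argon enters only via A and leaves only via the purge: 1940×0.187 = 0.292×(argon in K), and the membrane unit passes all argon, so argon in R = argon in K = 1242.4 kg/h.
hydrogen in R: m_A = 1940×0.813 + (1−0.292)·(1−0.406)·m_A, so m_A = 1577.2/0.5794 = 2721.9 kg/h.
R = 2721.9 + 1242.4 = 3964.3 kg/h.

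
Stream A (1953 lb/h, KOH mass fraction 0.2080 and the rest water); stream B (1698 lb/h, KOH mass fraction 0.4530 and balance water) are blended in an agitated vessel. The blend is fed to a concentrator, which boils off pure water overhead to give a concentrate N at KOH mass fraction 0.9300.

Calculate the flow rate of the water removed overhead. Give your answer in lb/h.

2387 lb/h

KOH entering = 1953×0.208 + 1698×0.453 = 1175.4 lb/h.
All KOH reports to N, so N = 1175.4/0.930 = 1263.9 lb/h.
Total feed = 3651 lb/h; overhead = 3651 − 1263.9 = 2387.1 lb/h.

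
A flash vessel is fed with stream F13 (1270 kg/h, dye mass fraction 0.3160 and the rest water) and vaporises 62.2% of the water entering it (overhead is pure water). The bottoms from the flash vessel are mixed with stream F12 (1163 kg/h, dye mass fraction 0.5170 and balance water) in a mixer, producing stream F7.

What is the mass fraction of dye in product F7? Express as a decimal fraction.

0.5297

Vapour removed = 0.622×0.684×1270 = 540.32 kg/h; concentrate = 729.68 kg/h.
dye reaching the mixer = 401.32 (from concentrate) + 1163×0.517 = 1002.6 kg/h.
Product flow = 729.68 + 1163 = 1892.7 kg/h; dye fraction = 0.5297.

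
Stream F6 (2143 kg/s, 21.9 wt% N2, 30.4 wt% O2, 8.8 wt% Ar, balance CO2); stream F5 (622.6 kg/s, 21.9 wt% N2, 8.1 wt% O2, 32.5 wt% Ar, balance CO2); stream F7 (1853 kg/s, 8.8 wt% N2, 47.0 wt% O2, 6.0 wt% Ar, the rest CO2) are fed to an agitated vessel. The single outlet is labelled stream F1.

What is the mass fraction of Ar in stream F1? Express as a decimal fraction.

0.109

Total flow out = 2143 + 622.6 + 1853 = 4618.6 kg/s.
Ar in = 2143×0.088 + 622.6×0.325 + 1853×0.060 = 502.11 kg/s.
Ar mass fraction in F1 = 502.11/4618.6 = 0.109.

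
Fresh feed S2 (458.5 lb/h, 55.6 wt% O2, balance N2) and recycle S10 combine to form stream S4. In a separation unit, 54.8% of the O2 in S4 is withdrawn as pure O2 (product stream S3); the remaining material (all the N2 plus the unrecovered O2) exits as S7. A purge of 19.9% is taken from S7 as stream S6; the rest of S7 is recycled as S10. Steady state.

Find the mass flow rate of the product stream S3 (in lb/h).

O2 in S4: m_A = 458.5×0.556 + (1−0.199)·(1−0.548)·m_A, so m_A = 254.93/0.6379 = 399.6 lb/h.
Product S3 = 0.548×399.6 = 218.98 lb/h.

219 lb/h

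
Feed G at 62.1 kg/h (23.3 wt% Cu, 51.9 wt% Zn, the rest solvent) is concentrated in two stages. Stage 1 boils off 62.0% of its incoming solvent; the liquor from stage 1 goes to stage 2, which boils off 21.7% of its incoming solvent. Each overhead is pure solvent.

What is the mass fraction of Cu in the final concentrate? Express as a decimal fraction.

0.282

solvent in feed = 62.1×0.248 = 15.401 kg/h.
After stage 1: solvent left = (1−0.620)×15.401 = 5.8523; stream total = 52.552 kg/h.
After stage 2: solvent left = (1−0.217)×5.8523 = 4.5824; final concentrate = 51.282 kg/h.
Cu fraction = 14.469/51.282 = 0.282.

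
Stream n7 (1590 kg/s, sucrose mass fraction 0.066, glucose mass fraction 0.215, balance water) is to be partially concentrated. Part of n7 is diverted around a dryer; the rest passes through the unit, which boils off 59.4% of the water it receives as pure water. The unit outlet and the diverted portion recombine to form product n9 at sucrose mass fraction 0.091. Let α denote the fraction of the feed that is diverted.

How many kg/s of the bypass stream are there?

All 1590×0.066 = 104.94 kg/s of sucrose reaches n9, so n9 = 104.94/0.091 = 1153.2 kg/s and vapour = 436.81 kg/s.
The evaporator receives (1−α)·1590 of feed at 0.719 water and removes 0.594 of that water:
0.594×0.719×(1−α)×1590 = 436.81
(1−α) = 436.81/679.07 = 0.6433;  α = 0.3567.
Bypass flow = 0.3567×1590 = 567.22 kg/s.

567.2 kg/s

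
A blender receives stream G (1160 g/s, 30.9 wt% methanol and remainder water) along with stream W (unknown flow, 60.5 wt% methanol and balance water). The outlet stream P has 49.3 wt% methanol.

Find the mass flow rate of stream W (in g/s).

Let W be the unknown flow. Total out = 1160 + W.
methanol balance: 358.44 + 0.605·W = 0.493·(1160 + W)
(0.605 − 0.493)·W = 0.493×1160 − 358.44 = 213.44
W = 213.44 / 0.112 = 1905.7 g/s

1906 g/s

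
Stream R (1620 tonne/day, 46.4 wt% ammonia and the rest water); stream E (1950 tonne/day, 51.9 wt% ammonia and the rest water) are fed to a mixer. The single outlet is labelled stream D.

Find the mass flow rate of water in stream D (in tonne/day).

1806 tonne/day

water out = water in = 1620×0.536 + 1950×0.481 = 1806.3 tonne/day.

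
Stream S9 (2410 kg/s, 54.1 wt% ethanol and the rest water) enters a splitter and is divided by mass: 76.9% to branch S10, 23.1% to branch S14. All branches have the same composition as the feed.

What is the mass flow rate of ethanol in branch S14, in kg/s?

Branch S14 total = 0.231×2410 = 556.71 kg/s.
ethanol in S14 = 0.541×556.71 = 301.18 kg/s.

301.2 kg/s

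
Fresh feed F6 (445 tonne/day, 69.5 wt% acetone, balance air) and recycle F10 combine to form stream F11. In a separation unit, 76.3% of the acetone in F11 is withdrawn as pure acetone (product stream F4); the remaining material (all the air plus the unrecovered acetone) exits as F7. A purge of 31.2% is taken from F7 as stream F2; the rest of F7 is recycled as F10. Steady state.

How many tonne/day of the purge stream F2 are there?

air enters only via F6 and leaves only via the purge: 445×0.305 = 0.312×(air in F7), and the separation unit passes all air, so air in F11 = air in F7 = 435.02 tonne/day.
acetone in F11: m_A = 445×0.695 + (1−0.312)·(1−0.763)·m_A, so m_A = 309.27/0.8369 = 369.53 tonne/day.
F7 = (1−0.763)×369.53 + 435.02 = 522.59 tonne/day.
Purge F2 = 0.312×522.59 = 163.05 tonne/day.

163 tonne/day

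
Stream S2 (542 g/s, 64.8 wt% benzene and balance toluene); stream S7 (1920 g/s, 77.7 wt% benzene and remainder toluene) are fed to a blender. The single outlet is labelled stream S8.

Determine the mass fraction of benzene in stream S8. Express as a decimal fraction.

0.7486

Total flow out = 542 + 1920 = 2462 g/s.
benzene in = 542×0.648 + 1920×0.777 = 1843.1 g/s.
benzene mass fraction in S8 = 1843.1/2462 = 0.7486.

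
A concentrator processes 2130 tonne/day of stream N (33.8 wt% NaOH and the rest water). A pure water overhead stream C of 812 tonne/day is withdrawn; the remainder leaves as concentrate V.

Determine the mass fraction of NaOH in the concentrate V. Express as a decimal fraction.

NaOH is not removed: 2130×0.338 = 719.94 tonne/day of NaOH enters V.
Concentrate = 2130 − 812 = 1318 tonne/day.
Mass fraction = 719.94/1318 = 0.5462.

0.5462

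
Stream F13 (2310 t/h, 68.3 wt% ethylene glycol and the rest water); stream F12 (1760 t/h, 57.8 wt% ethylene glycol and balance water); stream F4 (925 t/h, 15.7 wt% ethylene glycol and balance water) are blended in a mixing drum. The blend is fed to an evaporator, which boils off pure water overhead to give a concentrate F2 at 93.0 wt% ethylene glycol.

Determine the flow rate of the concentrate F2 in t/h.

2946 t/h

ethylene glycol entering = 2310×0.683 + 1760×0.578 + 925×0.157 = 2740.2 t/h.
All ethylene glycol reports to F2, so F2 = 2740.2/0.930 = 2946.5 t/h.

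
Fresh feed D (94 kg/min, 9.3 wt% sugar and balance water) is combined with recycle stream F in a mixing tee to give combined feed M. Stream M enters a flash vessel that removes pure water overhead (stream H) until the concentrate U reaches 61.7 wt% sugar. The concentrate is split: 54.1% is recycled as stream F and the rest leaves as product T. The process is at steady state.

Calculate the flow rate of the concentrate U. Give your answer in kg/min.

30.87 kg/min

Overall sugar balance (none leaves overhead): sugar in fresh feed = sugar in product, i.e. 94×0.093 = (1−0.541)·U·0.617.
U = 8.742/(0.617×0.459) = 30.868 kg/min.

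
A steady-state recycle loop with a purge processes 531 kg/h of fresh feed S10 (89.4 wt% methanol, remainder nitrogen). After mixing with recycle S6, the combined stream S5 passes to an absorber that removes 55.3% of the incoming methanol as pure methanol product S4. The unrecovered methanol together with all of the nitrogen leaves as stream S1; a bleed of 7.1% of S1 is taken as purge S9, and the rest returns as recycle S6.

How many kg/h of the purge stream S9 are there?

nitrogen enters only via S10 and leaves only via the purge: 531×0.106 = 0.071×(nitrogen in S1), and the absorber passes all nitrogen, so nitrogen in S5 = nitrogen in S1 = 792.76 kg/h.
methanol in S5: m_A = 531×0.894 + (1−0.071)·(1−0.553)·m_A, so m_A = 474.71/0.5847 = 811.84 kg/h.
S1 = (1−0.553)×811.84 + 792.76 = 1155.7 kg/h.
Purge S9 = 0.071×1155.7 = 82.051 kg/h.

82.05 kg/h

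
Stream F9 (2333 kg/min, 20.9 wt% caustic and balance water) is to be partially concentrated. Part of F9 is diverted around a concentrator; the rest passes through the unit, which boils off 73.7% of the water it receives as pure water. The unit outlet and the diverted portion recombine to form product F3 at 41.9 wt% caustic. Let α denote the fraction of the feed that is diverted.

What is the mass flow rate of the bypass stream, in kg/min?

All 2333×0.209 = 487.6 kg/min of caustic reaches F3, so F3 = 487.6/0.419 = 1163.7 kg/min and vapour = 1169.3 kg/min.
The evaporator receives (1−α)·2333 of feed at 0.791 water and removes 0.737 of that water:
0.737×0.791×(1−α)×2333 = 1169.3
(1−α) = 1169.3/1360.1 = 0.8597;  α = 0.1403.
Bypass flow = 0.1403×2333 = 327.25 kg/min.

327.3 kg/min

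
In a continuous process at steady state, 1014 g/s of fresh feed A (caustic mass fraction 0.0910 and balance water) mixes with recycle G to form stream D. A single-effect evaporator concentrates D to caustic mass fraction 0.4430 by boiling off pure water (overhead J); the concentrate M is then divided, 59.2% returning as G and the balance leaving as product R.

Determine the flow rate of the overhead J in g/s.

Overall caustic balance (none leaves overhead): caustic in fresh feed = caustic in product, i.e. 1014×0.091 = (1−0.592)·M·0.443.
M = 92.274/(0.443×0.408) = 510.52 g/s.
Recycle G = 0.592×510.52 = 302.23 g/s.
Combined feed D = 1014 + 302.23 = 1316.2 g/s.
Overhead J = D − M = 1316.2 − 510.52 = 805.71 g/s.

805.7 g/s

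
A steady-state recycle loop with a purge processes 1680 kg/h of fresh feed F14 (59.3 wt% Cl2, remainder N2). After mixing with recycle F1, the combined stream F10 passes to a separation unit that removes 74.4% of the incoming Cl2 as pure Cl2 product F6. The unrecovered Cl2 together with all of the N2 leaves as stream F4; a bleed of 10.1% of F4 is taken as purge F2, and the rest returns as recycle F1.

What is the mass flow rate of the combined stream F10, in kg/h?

8064 kg/h

N2 enters only via F14 and leaves only via the purge: 1680×0.407 = 0.101×(N2 in F4), and the separation unit passes all N2, so N2 in F10 = N2 in F4 = 6769.9 kg/h.
Cl2 in F10: m_A = 1680×0.593 + (1−0.101)·(1−0.744)·m_A, so m_A = 996.24/0.7699 = 1294.1 kg/h.
F10 = 1294.1 + 6769.9 = 8064 kg/h.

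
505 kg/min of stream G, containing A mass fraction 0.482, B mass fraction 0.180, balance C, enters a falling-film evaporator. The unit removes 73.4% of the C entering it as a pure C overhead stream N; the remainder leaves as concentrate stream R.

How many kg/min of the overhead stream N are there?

125.3 kg/min

C entering = 505×0.338 = 170.69 kg/min; overhead removed = 0.734×170.69 = 125.29 kg/min.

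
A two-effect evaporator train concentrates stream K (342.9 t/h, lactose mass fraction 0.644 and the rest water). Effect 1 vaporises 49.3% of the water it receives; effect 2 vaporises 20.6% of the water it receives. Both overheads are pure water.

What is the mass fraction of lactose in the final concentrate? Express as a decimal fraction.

water in feed = 342.9×0.356 = 122.07 t/h.
After stage 1: water left = (1−0.493)×122.07 = 61.891; stream total = 282.72 t/h.
After stage 2: water left = (1−0.206)×61.891 = 49.141; final concentrate = 269.97 t/h.
lactose fraction = 220.83/269.97 = 0.818.

0.818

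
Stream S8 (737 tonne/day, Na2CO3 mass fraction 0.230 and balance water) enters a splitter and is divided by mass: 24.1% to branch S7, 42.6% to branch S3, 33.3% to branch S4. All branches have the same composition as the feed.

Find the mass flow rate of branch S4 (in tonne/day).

245.4 tonne/day

Branch S4 flow = 0.333×737 = 245.42 tonne/day.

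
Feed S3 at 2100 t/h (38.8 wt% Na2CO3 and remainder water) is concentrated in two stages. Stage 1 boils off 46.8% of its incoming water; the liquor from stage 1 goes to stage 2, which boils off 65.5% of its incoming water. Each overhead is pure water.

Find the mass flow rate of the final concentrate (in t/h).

1051 t/h

water in feed = 2100×0.612 = 1285.2 t/h.
After stage 1: water left = (1−0.468)×1285.2 = 683.73; stream total = 1498.5 t/h.
After stage 2: water left = (1−0.655)×683.73 = 235.89; final concentrate = 1050.7 t/h.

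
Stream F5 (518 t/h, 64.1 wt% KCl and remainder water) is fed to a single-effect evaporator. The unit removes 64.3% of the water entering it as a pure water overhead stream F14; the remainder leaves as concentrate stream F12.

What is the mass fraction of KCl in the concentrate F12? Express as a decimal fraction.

0.8334

KCl is not removed: 518×0.641 = 332.04 t/h of KCl enters F12.
water entering = 518×0.359 = 185.96 t/h; overhead removed = 0.643×185.96 = 119.57 t/h.
Concentrate = 518 − 119.57 = 398.43 t/h.
Mass fraction = 332.04/398.43 = 0.8334.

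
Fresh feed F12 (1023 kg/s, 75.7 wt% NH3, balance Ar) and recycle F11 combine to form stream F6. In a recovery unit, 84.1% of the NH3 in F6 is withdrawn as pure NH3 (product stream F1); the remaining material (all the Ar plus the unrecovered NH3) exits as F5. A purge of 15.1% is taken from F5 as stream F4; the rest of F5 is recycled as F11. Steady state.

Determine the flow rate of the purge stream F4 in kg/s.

270.1 kg/s

Ar enters only via F12 and leaves only via the purge: 1023×0.243 = 0.151×(Ar in F5), and the recovery unit passes all Ar, so Ar in F6 = Ar in F5 = 1646.3 kg/s.
NH3 in F6: m_A = 1023×0.757 + (1−0.151)·(1−0.841)·m_A, so m_A = 774.41/0.8650 = 895.26 kg/s.
F5 = (1−0.841)×895.26 + 1646.3 = 1788.6 kg/s.
Purge F4 = 0.151×1788.6 = 270.08 kg/s.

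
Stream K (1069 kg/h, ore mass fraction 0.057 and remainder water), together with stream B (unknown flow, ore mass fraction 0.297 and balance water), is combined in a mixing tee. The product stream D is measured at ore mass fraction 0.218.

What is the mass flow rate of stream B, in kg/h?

2179 kg/h

Let B be the unknown flow. Total out = 1069 + B.
ore balance: 60.933 + 0.297·B = 0.218·(1069 + B)
(0.297 − 0.218)·B = 0.218×1069 − 60.933 = 172.11
B = 172.11 / 0.079 = 2178.6 kg/h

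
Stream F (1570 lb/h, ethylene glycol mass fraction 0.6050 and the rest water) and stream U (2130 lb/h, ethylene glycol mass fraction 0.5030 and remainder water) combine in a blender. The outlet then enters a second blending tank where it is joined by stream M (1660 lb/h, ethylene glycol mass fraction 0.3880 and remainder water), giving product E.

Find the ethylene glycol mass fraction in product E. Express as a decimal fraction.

0.4973

Overall, product flow = 5360 lb/h.
ethylene glycol in = 1570×0.605 + 2130×0.503 + 1660×0.388 = 2665.3 lb/h.
ethylene glycol fraction in E = 0.4973.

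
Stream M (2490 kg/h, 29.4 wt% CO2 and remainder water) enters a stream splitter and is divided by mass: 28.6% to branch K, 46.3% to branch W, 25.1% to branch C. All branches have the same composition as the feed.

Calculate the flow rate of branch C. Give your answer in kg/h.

625 kg/h

Branch C flow = 0.251×2490 = 624.99 kg/h.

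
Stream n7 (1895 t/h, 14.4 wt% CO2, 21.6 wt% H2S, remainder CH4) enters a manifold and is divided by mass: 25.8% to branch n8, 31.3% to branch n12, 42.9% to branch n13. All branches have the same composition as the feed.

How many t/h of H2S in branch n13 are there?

Branch n13 total = 0.429×1895 = 812.96 t/h.
H2S in n13 = 0.216×812.96 = 175.6 t/h.

175.6 t/h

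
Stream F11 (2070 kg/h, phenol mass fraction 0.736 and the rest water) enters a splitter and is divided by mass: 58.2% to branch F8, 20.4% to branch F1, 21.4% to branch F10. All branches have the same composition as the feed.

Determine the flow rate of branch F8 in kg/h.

Branch F8 flow = 0.582×2070 = 1204.7 kg/h.

1205 kg/h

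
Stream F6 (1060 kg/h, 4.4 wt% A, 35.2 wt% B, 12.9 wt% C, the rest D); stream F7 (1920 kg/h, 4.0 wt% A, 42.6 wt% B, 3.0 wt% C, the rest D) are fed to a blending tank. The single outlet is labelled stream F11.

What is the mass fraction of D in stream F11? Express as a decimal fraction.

Total flow out = 1060 + 1920 = 2980 kg/h.
D in = 1060×0.475 + 1920×0.504 = 1471.2 kg/h.
D mass fraction in F11 = 1471.2/2980 = 0.494.

0.494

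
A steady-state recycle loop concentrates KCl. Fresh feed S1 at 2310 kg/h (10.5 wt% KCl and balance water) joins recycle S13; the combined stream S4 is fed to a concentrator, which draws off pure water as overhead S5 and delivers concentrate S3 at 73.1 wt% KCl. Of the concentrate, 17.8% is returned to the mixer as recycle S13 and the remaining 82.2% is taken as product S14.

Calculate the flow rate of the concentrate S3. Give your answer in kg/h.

403.7 kg/h

Overall KCl balance (none leaves overhead): KCl in fresh feed = KCl in product, i.e. 2310×0.105 = (1−0.178)·S3·0.731.
S3 = 242.55/(0.731×0.822) = 403.66 kg/h.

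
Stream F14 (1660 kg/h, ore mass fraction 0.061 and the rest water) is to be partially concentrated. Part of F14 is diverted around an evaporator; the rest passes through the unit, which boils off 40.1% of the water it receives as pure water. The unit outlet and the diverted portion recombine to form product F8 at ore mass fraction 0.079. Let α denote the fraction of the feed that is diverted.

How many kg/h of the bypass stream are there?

655.5 kg/h

All 1660×0.061 = 101.26 kg/h of ore reaches F8, so F8 = 101.26/0.079 = 1281.8 kg/h and vapour = 378.23 kg/h.
The evaporator receives (1−α)·1660 of feed at 0.939 water and removes 0.401 of that water:
0.401×0.939×(1−α)×1660 = 378.23
(1−α) = 378.23/625.05 = 0.6051;  α = 0.3949.
Bypass flow = 0.3949×1660 = 655.51 kg/h.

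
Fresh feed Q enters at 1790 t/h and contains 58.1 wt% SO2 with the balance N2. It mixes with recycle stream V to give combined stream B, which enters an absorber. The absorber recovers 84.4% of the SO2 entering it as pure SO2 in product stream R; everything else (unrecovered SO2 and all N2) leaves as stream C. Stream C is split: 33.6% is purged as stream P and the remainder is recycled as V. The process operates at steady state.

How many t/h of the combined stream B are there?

N2 enters only via Q and leaves only via the purge: 1790×0.419 = 0.336×(N2 in C), and the absorber passes all N2, so N2 in B = N2 in C = 2232.2 t/h.
SO2 in B: m_A = 1790×0.581 + (1−0.336)·(1−0.844)·m_A, so m_A = 1040/0.8964 = 1160.2 t/h.
B = 1160.2 + 2232.2 = 3392.3 t/h.

3392 t/h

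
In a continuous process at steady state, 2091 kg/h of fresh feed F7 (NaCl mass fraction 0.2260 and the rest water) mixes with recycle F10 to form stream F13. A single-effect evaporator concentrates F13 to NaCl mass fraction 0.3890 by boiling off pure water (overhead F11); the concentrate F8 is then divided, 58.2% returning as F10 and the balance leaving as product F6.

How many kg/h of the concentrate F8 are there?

Overall NaCl balance (none leaves overhead): NaCl in fresh feed = NaCl in product, i.e. 2091×0.226 = (1−0.582)·F8·0.389.
F8 = 472.57/(0.389×0.418) = 2906.3 kg/h.

2906 kg/h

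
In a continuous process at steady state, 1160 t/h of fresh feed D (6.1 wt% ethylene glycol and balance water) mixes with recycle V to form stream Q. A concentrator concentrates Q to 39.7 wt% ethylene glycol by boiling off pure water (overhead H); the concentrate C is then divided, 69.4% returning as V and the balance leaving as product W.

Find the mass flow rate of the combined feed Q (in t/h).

Overall ethylene glycol balance (none leaves overhead): ethylene glycol in fresh feed = ethylene glycol in product, i.e. 1160×0.061 = (1−0.694)·C·0.397.
C = 70.76/(0.397×0.306) = 582.47 t/h.
Recycle V = 0.694×582.47 = 404.24 t/h.
Combined feed Q = 1160 + 404.24 = 1564.2 t/h.

1564 t/h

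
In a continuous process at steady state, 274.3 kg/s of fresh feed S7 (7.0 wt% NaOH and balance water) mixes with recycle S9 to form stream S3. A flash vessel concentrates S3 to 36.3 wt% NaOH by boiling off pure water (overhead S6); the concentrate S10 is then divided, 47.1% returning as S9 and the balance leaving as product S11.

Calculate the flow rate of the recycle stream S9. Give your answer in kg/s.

47.1 kg/s

Overall NaOH balance (none leaves overhead): NaOH in fresh feed = NaOH in product, i.e. 274.3×0.070 = (1−0.471)·S10·0.363.
S10 = 19.201/(0.363×0.529) = 99.991 kg/s.
Recycle S9 = 0.471×99.991 = 47.096 kg/s.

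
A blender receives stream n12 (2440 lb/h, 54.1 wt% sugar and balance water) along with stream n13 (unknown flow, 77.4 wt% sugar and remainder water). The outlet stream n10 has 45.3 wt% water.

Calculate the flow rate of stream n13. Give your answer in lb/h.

Let n13 be the unknown flow. Total out = 2440 + n13.
water balance: 1120 + 0.226·n13 = 0.453·(2440 + n13)
(0.226 − 0.453)·n13 = 0.453×2440 − 1120 = -14.64
n13 = -14.64 / -0.227 = 64.493 lb/h

64.49 lb/h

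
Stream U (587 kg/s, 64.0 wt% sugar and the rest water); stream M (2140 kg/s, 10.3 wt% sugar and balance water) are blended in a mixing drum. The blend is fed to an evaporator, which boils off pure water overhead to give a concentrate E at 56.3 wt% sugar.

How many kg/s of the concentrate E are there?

1059 kg/s

sugar entering = 587×0.640 + 2140×0.103 = 596.1 kg/s.
All sugar reports to E, so E = 596.1/0.563 = 1058.8 kg/s.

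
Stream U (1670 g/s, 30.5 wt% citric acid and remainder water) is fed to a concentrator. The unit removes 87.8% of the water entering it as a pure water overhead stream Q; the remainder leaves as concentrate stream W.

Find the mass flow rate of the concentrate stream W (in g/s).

water entering = 1670×0.695 = 1160.6 g/s; overhead removed = 0.878×1160.6 = 1019.1 g/s.
Concentrate = 1670 − 1019.1 = 650.95 g/s.

650.9 g/s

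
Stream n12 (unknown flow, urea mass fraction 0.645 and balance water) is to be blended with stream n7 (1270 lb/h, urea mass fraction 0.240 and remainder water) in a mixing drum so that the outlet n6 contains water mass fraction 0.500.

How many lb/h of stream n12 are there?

2277 lb/h

Let n12 be the unknown flow. Total out = 1270 + n12.
water balance: 965.2 + 0.355·n12 = 0.500·(1270 + n12)
(0.355 − 0.500)·n12 = 0.500×1270 − 965.2 = -330.2
n12 = -330.2 / -0.145 = 2277.2 lb/h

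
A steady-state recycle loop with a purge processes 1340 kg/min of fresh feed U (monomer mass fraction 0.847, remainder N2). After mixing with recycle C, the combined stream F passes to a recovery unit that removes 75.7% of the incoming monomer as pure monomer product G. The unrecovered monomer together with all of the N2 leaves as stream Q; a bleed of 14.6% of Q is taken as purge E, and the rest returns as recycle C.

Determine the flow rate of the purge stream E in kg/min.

255.8 kg/min

N2 enters only via U and leaves only via the purge: 1340×0.153 = 0.146×(N2 in Q), and the recovery unit passes all N2, so N2 in F = N2 in Q = 1404.2 kg/min.
monomer in F: m_A = 1340×0.847 + (1−0.146)·(1−0.757)·m_A, so m_A = 1135/0.7925 = 1432.2 kg/min.
Q = (1−0.757)×1432.2 + 1404.2 = 1752.3 kg/min.
Purge E = 0.146×1752.3 = 255.83 kg/min.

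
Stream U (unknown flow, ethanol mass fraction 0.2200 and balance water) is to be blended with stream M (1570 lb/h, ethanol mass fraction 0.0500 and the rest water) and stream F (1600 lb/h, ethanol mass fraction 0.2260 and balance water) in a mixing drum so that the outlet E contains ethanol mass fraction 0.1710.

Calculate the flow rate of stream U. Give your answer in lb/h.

2081 lb/h

Let U be the unknown flow. Total out = 3170 + U.
ethanol balance: 440.1 + 0.220·U = 0.171·(3170 + U)
(0.220 − 0.171)·U = 0.171×3170 − 440.1 = 101.97
U = 101.97 / 0.049 = 2081 lb/h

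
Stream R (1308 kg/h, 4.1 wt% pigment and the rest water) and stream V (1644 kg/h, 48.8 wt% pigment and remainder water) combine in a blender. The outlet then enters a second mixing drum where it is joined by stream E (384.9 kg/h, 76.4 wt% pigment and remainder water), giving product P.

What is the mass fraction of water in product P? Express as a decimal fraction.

Overall, product flow = 3336.9 kg/h.
water in = 1308×0.959 + 1644×0.512 + 384.9×0.236 = 2186.9 kg/h.
water fraction in P = 0.655.

0.655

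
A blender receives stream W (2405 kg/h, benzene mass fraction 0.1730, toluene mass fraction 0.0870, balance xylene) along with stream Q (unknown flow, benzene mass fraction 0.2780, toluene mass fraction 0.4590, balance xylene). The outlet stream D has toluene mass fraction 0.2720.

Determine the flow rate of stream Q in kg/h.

Let Q be the unknown flow. Total out = 2405 + Q.
toluene balance: 209.23 + 0.459·Q = 0.272·(2405 + Q)
(0.459 − 0.272)·Q = 0.272×2405 − 209.23 = 444.93
Q = 444.93 / 0.187 = 2379.3 kg/h

2379 kg/h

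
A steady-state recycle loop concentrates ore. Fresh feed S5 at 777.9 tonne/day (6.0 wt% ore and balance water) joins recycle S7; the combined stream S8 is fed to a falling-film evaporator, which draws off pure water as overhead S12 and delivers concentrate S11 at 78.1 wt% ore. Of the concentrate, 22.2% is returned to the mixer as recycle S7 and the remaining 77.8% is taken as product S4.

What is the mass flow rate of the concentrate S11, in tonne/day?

76.81 tonne/day

Overall ore balance (none leaves overhead): ore in fresh feed = ore in product, i.e. 777.9×0.060 = (1−0.222)·S11·0.781.
S11 = 46.674/(0.781×0.778) = 76.815 tonne/day.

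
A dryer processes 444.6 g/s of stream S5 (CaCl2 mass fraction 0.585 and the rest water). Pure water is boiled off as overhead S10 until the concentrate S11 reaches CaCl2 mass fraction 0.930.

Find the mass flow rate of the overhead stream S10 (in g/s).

164.9 g/s

CaCl2 is conserved: 444.6×0.585 = 260.09 g/s all reports to the concentrate.
Concentrate = 260.09/(target fraction) = 279.67 g/s.
Overhead = 444.6 − 279.67 = 164.93 g/s.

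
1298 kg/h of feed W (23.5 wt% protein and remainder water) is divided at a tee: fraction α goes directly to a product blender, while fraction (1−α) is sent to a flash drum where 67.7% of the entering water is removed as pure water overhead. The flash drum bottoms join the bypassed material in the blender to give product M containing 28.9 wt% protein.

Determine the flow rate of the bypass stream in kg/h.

All 1298×0.235 = 305.03 kg/h of protein reaches M, so M = 305.03/0.289 = 1055.5 kg/h and vapour = 242.53 kg/h.
The evaporator receives (1−α)·1298 of feed at 0.765 water and removes 0.677 of that water:
0.677×0.765×(1−α)×1298 = 242.53
(1−α) = 242.53/672.24 = 0.3608;  α = 0.6392.
Bypass flow = 0.6392×1298 = 829.7 kg/h.

829.7 kg/h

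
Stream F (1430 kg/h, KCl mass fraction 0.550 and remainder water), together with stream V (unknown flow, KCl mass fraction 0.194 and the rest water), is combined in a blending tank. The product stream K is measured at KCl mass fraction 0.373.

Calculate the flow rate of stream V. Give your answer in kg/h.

Let V be the unknown flow. Total out = 1430 + V.
KCl balance: 786.5 + 0.194·V = 0.373·(1430 + V)
(0.194 − 0.373)·V = 0.373×1430 − 786.5 = -253.11
V = -253.11 / -0.179 = 1414 kg/h

1414 kg/h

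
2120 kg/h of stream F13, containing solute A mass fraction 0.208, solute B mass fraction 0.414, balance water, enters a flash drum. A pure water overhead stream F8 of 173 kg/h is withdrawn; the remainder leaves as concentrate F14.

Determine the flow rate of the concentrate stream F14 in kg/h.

1947 kg/h

Concentrate = 2120 − 173 = 1947 kg/h.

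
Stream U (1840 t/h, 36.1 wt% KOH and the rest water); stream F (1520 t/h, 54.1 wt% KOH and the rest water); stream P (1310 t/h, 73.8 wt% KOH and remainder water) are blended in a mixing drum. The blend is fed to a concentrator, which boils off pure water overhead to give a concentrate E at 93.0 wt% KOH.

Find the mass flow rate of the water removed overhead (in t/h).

KOH entering = 1840×0.361 + 1520×0.541 + 1310×0.738 = 2453.3 t/h.
All KOH reports to E, so E = 2453.3/0.930 = 2638 t/h.
Total feed = 4670 t/h; overhead = 4670 − 2638 = 2032 t/h.

2032 t/h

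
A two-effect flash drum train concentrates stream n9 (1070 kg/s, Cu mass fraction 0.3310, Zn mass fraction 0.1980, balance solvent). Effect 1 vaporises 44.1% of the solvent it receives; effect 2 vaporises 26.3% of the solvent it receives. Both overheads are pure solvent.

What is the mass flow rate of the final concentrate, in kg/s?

773.7 kg/s

solvent in feed = 1070×0.471 = 503.97 kg/s.
After stage 1: solvent left = (1−0.441)×503.97 = 281.72; stream total = 847.75 kg/s.
After stage 2: solvent left = (1−0.263)×281.72 = 207.63; final concentrate = 773.66 kg/s.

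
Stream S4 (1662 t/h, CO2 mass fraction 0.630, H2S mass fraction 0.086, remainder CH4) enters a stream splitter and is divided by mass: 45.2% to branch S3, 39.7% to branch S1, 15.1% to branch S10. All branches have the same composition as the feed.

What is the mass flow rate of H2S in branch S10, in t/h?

21.58 t/h

Branch S10 total = 0.151×1662 = 250.96 t/h.
H2S in S10 = 0.086×250.96 = 21.583 t/h.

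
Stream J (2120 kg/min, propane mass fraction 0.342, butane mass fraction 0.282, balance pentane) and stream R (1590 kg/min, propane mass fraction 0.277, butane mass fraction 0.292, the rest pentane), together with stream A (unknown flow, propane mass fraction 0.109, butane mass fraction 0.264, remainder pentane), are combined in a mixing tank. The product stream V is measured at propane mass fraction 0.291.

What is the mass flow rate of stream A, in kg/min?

Let A be the unknown flow. Total out = 3710 + A.
propane balance: 1165.5 + 0.109·A = 0.291·(3710 + A)
(0.109 − 0.291)·A = 0.291×3710 − 1165.5 = -85.86
A = -85.86 / -0.182 = 471.76 kg/min

471.8 kg/min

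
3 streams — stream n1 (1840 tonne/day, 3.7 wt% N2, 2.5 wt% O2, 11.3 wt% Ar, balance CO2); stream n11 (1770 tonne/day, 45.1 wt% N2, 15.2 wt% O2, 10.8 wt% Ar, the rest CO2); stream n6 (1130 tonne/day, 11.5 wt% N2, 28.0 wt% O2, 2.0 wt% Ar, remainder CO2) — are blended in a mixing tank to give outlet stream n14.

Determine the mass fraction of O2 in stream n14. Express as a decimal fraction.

0.1332

Total flow out = 1840 + 1770 + 1130 = 4740 tonne/day.
O2 in = 1840×0.025 + 1770×0.152 + 1130×0.280 = 631.44 tonne/day.
O2 mass fraction in n14 = 631.44/4740 = 0.1332.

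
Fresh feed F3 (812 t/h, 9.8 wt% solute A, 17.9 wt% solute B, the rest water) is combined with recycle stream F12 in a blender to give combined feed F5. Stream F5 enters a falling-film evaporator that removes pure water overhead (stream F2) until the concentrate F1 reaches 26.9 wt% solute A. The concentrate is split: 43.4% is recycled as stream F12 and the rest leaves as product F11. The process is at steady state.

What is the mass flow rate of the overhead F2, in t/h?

Overall solute A balance (none leaves overhead): solute A in fresh feed = solute A in product, i.e. 812×0.098 = (1−0.434)·F1·0.269.
F1 = 79.576/(0.269×0.566) = 522.65 t/h.
Recycle F12 = 0.434×522.65 = 226.83 t/h.
Combined feed F5 = 812 + 226.83 = 1038.8 t/h.
Overhead F2 = F5 − F1 = 1038.8 − 522.65 = 516.18 t/h.

516.2 t/h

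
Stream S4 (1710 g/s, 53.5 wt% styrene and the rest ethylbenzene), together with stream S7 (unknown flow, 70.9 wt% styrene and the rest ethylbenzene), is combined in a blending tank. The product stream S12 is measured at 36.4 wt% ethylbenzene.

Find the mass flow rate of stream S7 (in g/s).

2366 g/s

Let S7 be the unknown flow. Total out = 1710 + S7.
ethylbenzene balance: 795.15 + 0.291·S7 = 0.364·(1710 + S7)
(0.291 − 0.364)·S7 = 0.364×1710 − 795.15 = -172.71
S7 = -172.71 / -0.073 = 2365.9 g/s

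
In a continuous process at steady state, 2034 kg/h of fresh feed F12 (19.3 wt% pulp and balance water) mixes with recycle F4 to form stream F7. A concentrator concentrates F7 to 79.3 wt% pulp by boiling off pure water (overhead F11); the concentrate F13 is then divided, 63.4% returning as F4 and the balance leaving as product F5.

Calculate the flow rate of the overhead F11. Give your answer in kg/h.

1539 kg/h

Overall pulp balance (none leaves overhead): pulp in fresh feed = pulp in product, i.e. 2034×0.193 = (1−0.634)·F13·0.793.
F13 = 392.56/(0.793×0.366) = 1352.6 kg/h.
Recycle F4 = 0.634×1352.6 = 857.52 kg/h.
Combined feed F7 = 2034 + 857.52 = 2891.5 kg/h.
Overhead F11 = F7 − F13 = 2891.5 − 1352.6 = 1539 kg/h.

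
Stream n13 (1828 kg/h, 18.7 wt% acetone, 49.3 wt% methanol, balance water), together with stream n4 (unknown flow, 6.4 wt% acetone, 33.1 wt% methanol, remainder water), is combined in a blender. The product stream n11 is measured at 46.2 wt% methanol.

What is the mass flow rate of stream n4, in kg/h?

Let n4 be the unknown flow. Total out = 1828 + n4.
methanol balance: 901.2 + 0.331·n4 = 0.462·(1828 + n4)
(0.331 − 0.462)·n4 = 0.462×1828 − 901.2 = -56.668
n4 = -56.668 / -0.131 = 432.58 kg/h

432.6 kg/h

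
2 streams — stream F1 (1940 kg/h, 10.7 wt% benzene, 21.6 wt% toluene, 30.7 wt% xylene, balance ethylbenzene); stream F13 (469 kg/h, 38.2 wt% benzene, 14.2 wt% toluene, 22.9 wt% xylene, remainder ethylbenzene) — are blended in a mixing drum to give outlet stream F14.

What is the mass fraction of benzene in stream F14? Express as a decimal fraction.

Total flow out = 1940 + 469 = 2409 kg/h.
benzene in = 1940×0.107 + 469×0.382 = 386.74 kg/h.
benzene mass fraction in F14 = 386.74/2409 = 0.161.

0.161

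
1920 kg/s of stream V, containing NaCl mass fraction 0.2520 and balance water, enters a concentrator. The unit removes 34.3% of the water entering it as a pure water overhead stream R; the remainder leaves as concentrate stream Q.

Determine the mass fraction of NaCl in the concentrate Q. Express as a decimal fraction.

NaCl is not removed: 1920×0.252 = 483.84 kg/s of NaCl enters Q.
water entering = 1920×0.748 = 1436.2 kg/s; overhead removed = 0.343×1436.2 = 492.6 kg/s.
Concentrate = 1920 − 492.6 = 1427.4 kg/s.
Mass fraction = 483.84/1427.4 = 0.3390.

0.3390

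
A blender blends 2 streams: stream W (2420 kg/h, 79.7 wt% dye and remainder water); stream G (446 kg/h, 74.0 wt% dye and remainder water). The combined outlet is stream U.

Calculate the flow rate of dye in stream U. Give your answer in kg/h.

dye out = dye in = 2420×0.797 + 446×0.740 = 2258.8 kg/h.

2259 kg/h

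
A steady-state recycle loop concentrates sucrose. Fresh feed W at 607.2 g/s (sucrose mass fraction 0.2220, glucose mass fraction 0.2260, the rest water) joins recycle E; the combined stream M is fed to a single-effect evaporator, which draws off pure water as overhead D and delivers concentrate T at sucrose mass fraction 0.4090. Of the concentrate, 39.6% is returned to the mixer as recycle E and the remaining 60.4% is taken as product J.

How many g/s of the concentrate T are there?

Overall sucrose balance (none leaves overhead): sucrose in fresh feed = sucrose in product, i.e. 607.2×0.222 = (1−0.396)·T·0.409.
T = 134.8/(0.409×0.604) = 545.66 g/s.

545.7 g/s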